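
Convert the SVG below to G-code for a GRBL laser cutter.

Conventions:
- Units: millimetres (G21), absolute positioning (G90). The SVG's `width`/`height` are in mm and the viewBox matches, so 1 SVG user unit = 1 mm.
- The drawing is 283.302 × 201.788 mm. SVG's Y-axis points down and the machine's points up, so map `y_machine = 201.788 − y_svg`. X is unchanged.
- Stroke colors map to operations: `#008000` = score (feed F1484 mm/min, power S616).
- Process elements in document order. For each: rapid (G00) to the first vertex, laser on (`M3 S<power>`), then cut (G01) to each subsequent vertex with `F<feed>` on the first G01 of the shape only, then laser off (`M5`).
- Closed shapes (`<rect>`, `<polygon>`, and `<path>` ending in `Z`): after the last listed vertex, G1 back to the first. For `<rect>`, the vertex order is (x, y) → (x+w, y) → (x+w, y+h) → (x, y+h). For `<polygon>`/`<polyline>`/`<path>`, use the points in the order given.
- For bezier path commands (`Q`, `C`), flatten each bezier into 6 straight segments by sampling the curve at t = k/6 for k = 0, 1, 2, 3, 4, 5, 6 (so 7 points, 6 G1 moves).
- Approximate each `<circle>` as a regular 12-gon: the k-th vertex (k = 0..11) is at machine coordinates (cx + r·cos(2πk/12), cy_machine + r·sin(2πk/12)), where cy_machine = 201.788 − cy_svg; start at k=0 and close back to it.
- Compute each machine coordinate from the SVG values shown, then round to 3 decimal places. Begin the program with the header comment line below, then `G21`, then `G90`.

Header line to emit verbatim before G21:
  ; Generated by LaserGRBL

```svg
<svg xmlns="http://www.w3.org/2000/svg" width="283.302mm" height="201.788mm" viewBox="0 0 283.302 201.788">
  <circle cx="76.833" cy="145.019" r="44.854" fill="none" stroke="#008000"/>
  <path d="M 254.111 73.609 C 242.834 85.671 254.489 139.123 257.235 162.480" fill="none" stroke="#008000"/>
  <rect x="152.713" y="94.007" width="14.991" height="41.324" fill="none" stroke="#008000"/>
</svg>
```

1 u = 1 mm; y_m = 201.788 − y.

[1] `<circle>` circle, #008000→score S616 F1484: (121.687,56.769) → (115.678,79.196) → (99.260,95.614) → (76.833,101.623) → (54.406,95.614) → (37.988,79.196) → (31.979,56.769) → (37.988,34.342) → (54.406,17.924) → (76.833,11.915) → (99.260,17.924) → (115.678,34.342) → (121.687,56.769) (closed)

[2] `<path>` cubic bezier, #008000→score S616 F1484: (254.111,128.179) → (250.236,119.030) → (249.299,104.968) → (250.414,87.979) → (252.699,70.049) → (255.267,53.163) → (257.235,39.308)

[3] `<rect>` rectangle, #008000→score S616 F1484: (152.713,107.781) → (167.704,107.781) → (167.704,66.457) → (152.713,66.457) → (152.713,107.781) (closed)

; Generated by LaserGRBL
G21
G90
G00 X121.687 Y56.769
M3 S616
G01 X115.678 Y79.196 F1484
G01 X99.260 Y95.614
G01 X76.833 Y101.623
G01 X54.406 Y95.614
G01 X37.988 Y79.196
G01 X31.979 Y56.769
G01 X37.988 Y34.342
G01 X54.406 Y17.924
G01 X76.833 Y11.915
G01 X99.260 Y17.924
G01 X115.678 Y34.342
G01 X121.687 Y56.769
M5
G00 X254.111 Y128.179
M3 S616
G01 X250.236 Y119.030 F1484
G01 X249.299 Y104.968
G01 X250.414 Y87.979
G01 X252.699 Y70.049
G01 X255.267 Y53.163
G01 X257.235 Y39.308
M5
G00 X152.713 Y107.781
M3 S616
G01 X167.704 Y107.781 F1484
G01 X167.704 Y66.457
G01 X152.713 Y66.457
G01 X152.713 Y107.781
M5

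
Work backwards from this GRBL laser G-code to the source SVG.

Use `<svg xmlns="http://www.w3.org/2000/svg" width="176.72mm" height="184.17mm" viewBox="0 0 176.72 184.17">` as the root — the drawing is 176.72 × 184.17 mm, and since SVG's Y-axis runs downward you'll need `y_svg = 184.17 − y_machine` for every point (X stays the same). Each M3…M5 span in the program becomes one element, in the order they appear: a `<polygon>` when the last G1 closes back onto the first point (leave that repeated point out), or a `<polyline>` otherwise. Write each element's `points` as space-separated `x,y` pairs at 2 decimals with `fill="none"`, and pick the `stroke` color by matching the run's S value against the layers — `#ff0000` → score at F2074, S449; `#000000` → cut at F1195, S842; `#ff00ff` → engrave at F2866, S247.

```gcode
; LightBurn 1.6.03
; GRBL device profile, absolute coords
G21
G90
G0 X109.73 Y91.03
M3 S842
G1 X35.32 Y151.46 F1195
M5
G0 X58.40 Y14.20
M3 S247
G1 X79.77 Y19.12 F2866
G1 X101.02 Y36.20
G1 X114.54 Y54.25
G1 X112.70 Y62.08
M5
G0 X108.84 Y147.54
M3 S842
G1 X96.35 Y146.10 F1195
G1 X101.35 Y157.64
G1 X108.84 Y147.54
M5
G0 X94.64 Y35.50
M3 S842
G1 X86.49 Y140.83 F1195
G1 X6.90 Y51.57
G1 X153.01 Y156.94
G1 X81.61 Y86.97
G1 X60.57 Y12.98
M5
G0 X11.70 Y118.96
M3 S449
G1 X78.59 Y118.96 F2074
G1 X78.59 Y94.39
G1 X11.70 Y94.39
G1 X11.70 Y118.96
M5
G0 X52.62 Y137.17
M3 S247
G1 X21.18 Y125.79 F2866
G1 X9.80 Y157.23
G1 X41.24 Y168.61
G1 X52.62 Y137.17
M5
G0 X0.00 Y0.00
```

<svg xmlns="http://www.w3.org/2000/svg" width="176.72mm" height="184.17mm" viewBox="0 0 176.72 184.17">
  <polyline points="109.73,93.14 35.32,32.71" fill="none" stroke="#000000"/>
  <polyline points="58.40,169.97 79.77,165.05 101.02,147.97 114.54,129.92 112.70,122.09" fill="none" stroke="#ff00ff"/>
  <polygon points="108.84,36.63 96.35,38.07 101.35,26.53" fill="none" stroke="#000000"/>
  <polyline points="94.64,148.67 86.49,43.34 6.90,132.60 153.01,27.23 81.61,97.20 60.57,171.19" fill="none" stroke="#000000"/>
  <polygon points="11.70,65.21 78.59,65.21 78.59,89.78 11.70,89.78" fill="none" stroke="#ff0000"/>
  <polygon points="52.62,47.00 21.18,58.38 9.80,26.94 41.24,15.56" fill="none" stroke="#ff00ff"/>
</svg>

y_svg = 184.17 − y_m.

[1] S842→`#000000` (cut); open run; points: 109.73,93.14 35.32,32.71

[2] S247→`#ff00ff` (engrave); open run; points: 58.40,169.97 79.77,165.05 101.02,147.97 114.54,129.92 112.70,122.09

[3] S842→`#000000` (cut); closed run; points: 108.84,36.63 96.35,38.07 101.35,26.53

[4] S842→`#000000` (cut); open run; points: 94.64,148.67 86.49,43.34 6.90,132.60 153.01,27.23 81.61,97.20 60.57,171.19

[5] S449→`#ff0000` (score); closed run; points: 11.70,65.21 78.59,65.21 78.59,89.78 11.70,89.78

[6] S247→`#ff00ff` (engrave); closed run; points: 52.62,47.00 21.18,58.38 9.80,26.94 41.24,15.56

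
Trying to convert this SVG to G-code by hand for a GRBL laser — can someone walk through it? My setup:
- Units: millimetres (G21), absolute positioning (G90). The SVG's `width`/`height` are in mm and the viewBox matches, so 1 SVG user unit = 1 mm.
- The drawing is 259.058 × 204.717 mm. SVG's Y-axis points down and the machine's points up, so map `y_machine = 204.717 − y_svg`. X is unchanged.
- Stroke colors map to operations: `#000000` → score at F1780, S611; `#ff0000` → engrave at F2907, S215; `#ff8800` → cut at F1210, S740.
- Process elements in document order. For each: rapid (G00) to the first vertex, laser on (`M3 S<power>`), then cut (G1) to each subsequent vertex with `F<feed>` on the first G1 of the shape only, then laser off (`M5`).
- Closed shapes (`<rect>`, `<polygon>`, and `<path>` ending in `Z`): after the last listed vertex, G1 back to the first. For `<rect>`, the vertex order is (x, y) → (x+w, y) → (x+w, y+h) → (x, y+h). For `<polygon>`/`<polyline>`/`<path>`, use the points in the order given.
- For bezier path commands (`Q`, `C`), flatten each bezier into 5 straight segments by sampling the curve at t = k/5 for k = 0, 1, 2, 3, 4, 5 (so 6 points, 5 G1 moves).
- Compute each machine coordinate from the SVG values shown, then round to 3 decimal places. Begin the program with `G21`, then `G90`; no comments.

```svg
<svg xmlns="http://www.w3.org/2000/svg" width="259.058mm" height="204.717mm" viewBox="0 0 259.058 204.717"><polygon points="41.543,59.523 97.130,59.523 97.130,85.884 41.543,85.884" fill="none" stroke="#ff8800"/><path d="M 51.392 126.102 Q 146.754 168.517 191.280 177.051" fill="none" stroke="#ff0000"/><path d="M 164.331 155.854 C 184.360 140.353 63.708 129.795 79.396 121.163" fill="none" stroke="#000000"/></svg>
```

1 u = 1 mm; y_m = 204.717 − y.

[1] `<polygon>` rectangle, #ff8800→cut S740 F1210: (41.543,145.194) → (97.130,145.194) → (97.130,118.833) → (41.543,118.833) → (41.543,145.194) (closed)

[2] `<path>` quadratic bezier, #ff0000→engrave S215 F2907: (51.392,78.615) → (87.503,63.004) → (119.548,50.104) → (147.525,39.914) → (171.436,32.435) → (191.280,27.666)

[3] `<path>` cubic bezier, #000000→score S611 F1780: (164.331,48.863) → (161.683,57.595) → (138.568,65.285) → (108.284,72.078) → (84.128,78.120) → (79.396,83.554)

G21
G90
G00 X41.543 Y145.194
M3 S740
G1 X97.130 Y145.194 F1210
G1 X97.130 Y118.833
G1 X41.543 Y118.833
G1 X41.543 Y145.194
M5
G00 X51.392 Y78.615
M3 S215
G1 X87.503 Y63.004 F2907
G1 X119.548 Y50.104
G1 X147.525 Y39.914
G1 X171.436 Y32.435
G1 X191.280 Y27.666
M5
G00 X164.331 Y48.863
M3 S611
G1 X161.683 Y57.595 F1780
G1 X138.568 Y65.285
G1 X108.284 Y72.078
G1 X84.128 Y78.120
G1 X79.396 Y83.554
M5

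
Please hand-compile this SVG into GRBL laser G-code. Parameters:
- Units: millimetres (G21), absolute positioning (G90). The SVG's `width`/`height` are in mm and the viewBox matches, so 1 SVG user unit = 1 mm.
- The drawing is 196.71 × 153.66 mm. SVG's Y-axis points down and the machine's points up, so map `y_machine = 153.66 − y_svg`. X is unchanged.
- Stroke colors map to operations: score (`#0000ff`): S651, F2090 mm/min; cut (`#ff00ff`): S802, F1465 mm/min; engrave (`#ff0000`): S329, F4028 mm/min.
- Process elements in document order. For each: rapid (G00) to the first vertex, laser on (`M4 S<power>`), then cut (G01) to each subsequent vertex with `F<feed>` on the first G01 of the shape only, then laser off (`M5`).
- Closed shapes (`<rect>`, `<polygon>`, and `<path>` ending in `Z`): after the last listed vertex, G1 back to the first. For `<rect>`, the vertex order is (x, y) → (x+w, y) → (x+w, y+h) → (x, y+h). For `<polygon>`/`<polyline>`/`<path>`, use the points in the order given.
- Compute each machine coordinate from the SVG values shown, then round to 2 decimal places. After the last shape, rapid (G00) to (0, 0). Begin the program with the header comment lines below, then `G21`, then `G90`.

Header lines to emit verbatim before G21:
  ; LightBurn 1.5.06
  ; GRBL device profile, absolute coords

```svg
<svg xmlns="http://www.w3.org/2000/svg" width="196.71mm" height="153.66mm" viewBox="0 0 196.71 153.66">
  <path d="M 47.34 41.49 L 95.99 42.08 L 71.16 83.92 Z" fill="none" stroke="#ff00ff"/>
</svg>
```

viewBox `0 0 196.71 153.66` with mm width/height → 1 unit = 1 mm. Flip: y_m = 153.66 − y_svg.

**Shape 1** — `<path>` regular polygon, stroke `#ff00ff` → cut (S802, F1465). Machine vertices: (47.34,112.17) → (95.99,111.58) → (71.16,69.74) → (47.34,112.17). Closed: final G1 returns to the first vertex.

; LightBurn 1.5.06
; GRBL device profile, absolute coords
G21
G90
G00 X47.34 Y112.17
M4 S802
G01 X95.99 Y111.58 F1465
G01 X71.16 Y69.74
G01 X47.34 Y112.17
M5
G00 X0.00 Y0.00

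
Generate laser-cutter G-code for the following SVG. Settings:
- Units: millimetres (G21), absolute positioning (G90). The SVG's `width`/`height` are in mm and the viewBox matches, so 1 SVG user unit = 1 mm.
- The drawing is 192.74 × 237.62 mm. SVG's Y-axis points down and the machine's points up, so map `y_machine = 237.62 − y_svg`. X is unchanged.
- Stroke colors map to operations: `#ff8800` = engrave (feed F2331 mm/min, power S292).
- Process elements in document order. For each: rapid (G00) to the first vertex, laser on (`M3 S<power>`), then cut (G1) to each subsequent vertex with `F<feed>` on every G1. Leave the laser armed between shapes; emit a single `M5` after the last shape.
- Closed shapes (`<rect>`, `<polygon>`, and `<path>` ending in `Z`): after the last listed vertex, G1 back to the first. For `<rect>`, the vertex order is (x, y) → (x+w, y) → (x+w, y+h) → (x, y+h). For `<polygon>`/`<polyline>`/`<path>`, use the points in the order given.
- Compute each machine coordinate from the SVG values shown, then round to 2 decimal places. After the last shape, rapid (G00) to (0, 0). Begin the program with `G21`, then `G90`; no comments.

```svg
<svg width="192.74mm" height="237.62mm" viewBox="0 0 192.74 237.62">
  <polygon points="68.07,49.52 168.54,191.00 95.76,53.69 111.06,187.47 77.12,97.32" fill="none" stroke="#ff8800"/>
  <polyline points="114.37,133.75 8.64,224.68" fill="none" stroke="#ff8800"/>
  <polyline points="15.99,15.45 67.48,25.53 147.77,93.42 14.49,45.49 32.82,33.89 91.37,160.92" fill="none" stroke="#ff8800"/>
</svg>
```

Since the viewBox matches the mm dimensions, user units are millimetres directly. The only transform is the Y-flip y_m = 237.62 − y_svg.

Shape 1 is a closed polygon drawn with `<polygon>`. Its stroke #ff8800 means engrave at S292, F2331. After flipping Y the toolpath is (68.07,188.10) → (168.54,46.62) → (95.76,183.93) → (111.06,50.15) → (77.12,140.30) → (68.07,188.10), returning to the start.

Shape 2 is a line segment drawn with `<polyline>`. Its stroke #ff8800 means engrave at S292, F2331. After flipping Y the toolpath is (114.37,103.87) → (8.64,12.94).

Shape 3 is a open polyline drawn with `<polyline>`. Its stroke #ff8800 means engrave at S292, F2331. After flipping Y the toolpath is (15.99,222.17) → (67.48,212.09) → (147.77,144.20) → (14.49,192.13) → (32.82,203.73) → (91.37,76.70).

G21
G90
G00 X68.07 Y188.10
M3 S292
G1 X168.54 Y46.62 F2331
G1 X95.76 Y183.93 F2331
G1 X111.06 Y50.15 F2331
G1 X77.12 Y140.30 F2331
G1 X68.07 Y188.10 F2331
G00 X114.37 Y103.87
M3 S292
G1 X8.64 Y12.94 F2331
G00 X15.99 Y222.17
M3 S292
G1 X67.48 Y212.09 F2331
G1 X147.77 Y144.20 F2331
G1 X14.49 Y192.13 F2331
G1 X32.82 Y203.73 F2331
G1 X91.37 Y76.70 F2331
M5
G00 X0.00 Y0.00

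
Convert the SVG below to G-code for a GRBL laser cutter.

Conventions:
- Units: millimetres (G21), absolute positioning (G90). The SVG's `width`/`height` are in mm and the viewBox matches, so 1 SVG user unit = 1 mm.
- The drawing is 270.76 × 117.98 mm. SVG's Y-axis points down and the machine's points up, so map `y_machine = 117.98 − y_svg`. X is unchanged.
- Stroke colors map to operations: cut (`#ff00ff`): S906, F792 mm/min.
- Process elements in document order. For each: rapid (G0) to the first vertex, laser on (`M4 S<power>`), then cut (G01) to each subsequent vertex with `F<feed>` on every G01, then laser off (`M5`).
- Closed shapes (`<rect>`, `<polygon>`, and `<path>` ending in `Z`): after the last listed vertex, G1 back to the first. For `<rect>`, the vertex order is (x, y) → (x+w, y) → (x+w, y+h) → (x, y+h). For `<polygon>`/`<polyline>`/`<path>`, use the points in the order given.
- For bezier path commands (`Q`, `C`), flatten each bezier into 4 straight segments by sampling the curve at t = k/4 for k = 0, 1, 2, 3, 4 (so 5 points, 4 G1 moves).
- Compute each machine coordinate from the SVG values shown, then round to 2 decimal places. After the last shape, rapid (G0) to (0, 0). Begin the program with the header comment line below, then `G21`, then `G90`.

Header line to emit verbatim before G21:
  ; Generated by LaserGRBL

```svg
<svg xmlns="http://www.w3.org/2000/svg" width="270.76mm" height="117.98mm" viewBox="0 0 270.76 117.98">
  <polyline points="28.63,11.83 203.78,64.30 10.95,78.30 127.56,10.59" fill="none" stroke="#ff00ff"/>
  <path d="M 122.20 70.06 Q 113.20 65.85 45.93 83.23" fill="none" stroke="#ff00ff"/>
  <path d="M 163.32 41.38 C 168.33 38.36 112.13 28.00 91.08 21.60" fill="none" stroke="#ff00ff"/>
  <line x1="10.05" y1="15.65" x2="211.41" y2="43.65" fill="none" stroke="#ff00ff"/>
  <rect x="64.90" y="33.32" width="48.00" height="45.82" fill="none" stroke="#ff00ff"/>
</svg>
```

1 u = 1 mm; y_m = 117.98 − y.

[1] `<polyline>` open polyline, #ff00ff→cut S906 F792: (28.63,106.15) → (203.78,53.68) → (10.95,39.68) → (127.56,107.39)

[2] `<path>` quadratic bezier, #ff00ff→cut S906 F792: (122.20,47.92) → (114.06,48.68) → (98.63,46.73) → (75.92,42.09) → (45.93,34.75)

[3] `<path>` cubic bezier, #ff00ff→cut S906 F792: (163.32,76.60) → (157.11,80.06) → (136.97,85.22) → (111.95,91.01) → (91.08,96.38)

[4] `<line>` line segment, #ff00ff→cut S906 F792: (10.05,102.33) → (211.41,74.33)

[5] `<rect>` rectangle, #ff00ff→cut S906 F792: (64.90,84.66) → (112.90,84.66) → (112.90,38.84) → (64.90,38.84) → (64.90,84.66) (closed)

; Generated by LaserGRBL
G21
G90
G0 X28.63 Y106.15
M4 S906
G01 X203.78 Y53.68 F792
G01 X10.95 Y39.68 F792
G01 X127.56 Y107.39 F792
M5
G0 X122.20 Y47.92
M4 S906
G01 X114.06 Y48.68 F792
G01 X98.63 Y46.73 F792
G01 X75.92 Y42.09 F792
G01 X45.93 Y34.75 F792
M5
G0 X163.32 Y76.60
M4 S906
G01 X157.11 Y80.06 F792
G01 X136.97 Y85.22 F792
G01 X111.95 Y91.01 F792
G01 X91.08 Y96.38 F792
M5
G0 X10.05 Y102.33
M4 S906
G01 X211.41 Y74.33 F792
M5
G0 X64.90 Y84.66
M4 S906
G01 X112.90 Y84.66 F792
G01 X112.90 Y38.84 F792
G01 X64.90 Y38.84 F792
G01 X64.90 Y84.66 F792
M5
G0 X0.00 Y0.00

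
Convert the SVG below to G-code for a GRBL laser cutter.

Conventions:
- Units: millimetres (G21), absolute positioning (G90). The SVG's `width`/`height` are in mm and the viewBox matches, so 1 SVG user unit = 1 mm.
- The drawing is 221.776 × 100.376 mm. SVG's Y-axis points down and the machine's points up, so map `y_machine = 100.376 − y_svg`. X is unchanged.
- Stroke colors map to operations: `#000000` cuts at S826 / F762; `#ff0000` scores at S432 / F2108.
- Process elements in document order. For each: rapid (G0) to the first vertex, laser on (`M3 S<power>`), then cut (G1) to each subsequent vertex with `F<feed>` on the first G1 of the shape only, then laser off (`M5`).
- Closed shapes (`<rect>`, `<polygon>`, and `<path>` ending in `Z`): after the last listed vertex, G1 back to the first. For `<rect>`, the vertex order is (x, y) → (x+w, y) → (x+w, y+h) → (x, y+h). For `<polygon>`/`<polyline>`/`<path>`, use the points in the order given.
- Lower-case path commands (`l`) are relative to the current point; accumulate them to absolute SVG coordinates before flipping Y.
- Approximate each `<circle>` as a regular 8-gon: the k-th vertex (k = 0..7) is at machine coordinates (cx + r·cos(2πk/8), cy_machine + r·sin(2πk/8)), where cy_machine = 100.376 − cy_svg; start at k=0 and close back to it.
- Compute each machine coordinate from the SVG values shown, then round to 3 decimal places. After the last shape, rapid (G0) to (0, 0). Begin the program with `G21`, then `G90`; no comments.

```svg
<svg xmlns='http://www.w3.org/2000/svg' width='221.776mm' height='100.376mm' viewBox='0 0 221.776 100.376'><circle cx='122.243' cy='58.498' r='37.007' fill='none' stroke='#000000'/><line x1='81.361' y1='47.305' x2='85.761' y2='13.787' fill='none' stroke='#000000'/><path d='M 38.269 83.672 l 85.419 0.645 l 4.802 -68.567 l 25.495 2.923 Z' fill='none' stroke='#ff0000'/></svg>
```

G21
G90
G0 X159.250 Y41.878
M3 S826
G1 X148.411 Y68.046 F762
G1 X122.243 Y78.885
G1 X96.075 Y68.046
G1 X85.236 Y41.878
G1 X96.075 Y15.710
G1 X122.243 Y4.871
G1 X148.411 Y15.710
G1 X159.250 Y41.878
M5
G0 X81.361 Y53.071
M3 S826
G1 X85.761 Y86.589 F762
M5
G0 X38.269 Y16.704
M3 S432
G1 X123.688 Y16.059 F2108
G1 X128.490 Y84.626
G1 X153.985 Y81.703
G1 X38.269 Y16.704
M5
G0 X0.000 Y0.000

Since the viewBox matches the mm dimensions, user units are millimetres directly. The only transform is the Y-flip y_m = 100.376 − y_svg.

Shape 1 is a circle drawn with `<circle>`. Its stroke #000000 means cut at S826, F762. After flipping Y the toolpath is (159.250,41.878) → (148.411,68.046) → (122.243,78.885) → (96.075,68.046) → (85.236,41.878) → (96.075,15.710) → (122.243,4.871) → (148.411,15.710) → (159.250,41.878), returning to the start.

Shape 2 is a line segment drawn with `<line>`. Its stroke #000000 means cut at S826, F762. After flipping Y the toolpath is (81.361,53.071) → (85.761,86.589).

Shape 3 is a closed polygon drawn with `<path>`. Its stroke #ff0000 means score at S432, F2108. After flipping Y the toolpath is (38.269,16.704) → (123.688,16.059) → (128.490,84.626) → (153.985,81.703) → (38.269,16.704), returning to the start.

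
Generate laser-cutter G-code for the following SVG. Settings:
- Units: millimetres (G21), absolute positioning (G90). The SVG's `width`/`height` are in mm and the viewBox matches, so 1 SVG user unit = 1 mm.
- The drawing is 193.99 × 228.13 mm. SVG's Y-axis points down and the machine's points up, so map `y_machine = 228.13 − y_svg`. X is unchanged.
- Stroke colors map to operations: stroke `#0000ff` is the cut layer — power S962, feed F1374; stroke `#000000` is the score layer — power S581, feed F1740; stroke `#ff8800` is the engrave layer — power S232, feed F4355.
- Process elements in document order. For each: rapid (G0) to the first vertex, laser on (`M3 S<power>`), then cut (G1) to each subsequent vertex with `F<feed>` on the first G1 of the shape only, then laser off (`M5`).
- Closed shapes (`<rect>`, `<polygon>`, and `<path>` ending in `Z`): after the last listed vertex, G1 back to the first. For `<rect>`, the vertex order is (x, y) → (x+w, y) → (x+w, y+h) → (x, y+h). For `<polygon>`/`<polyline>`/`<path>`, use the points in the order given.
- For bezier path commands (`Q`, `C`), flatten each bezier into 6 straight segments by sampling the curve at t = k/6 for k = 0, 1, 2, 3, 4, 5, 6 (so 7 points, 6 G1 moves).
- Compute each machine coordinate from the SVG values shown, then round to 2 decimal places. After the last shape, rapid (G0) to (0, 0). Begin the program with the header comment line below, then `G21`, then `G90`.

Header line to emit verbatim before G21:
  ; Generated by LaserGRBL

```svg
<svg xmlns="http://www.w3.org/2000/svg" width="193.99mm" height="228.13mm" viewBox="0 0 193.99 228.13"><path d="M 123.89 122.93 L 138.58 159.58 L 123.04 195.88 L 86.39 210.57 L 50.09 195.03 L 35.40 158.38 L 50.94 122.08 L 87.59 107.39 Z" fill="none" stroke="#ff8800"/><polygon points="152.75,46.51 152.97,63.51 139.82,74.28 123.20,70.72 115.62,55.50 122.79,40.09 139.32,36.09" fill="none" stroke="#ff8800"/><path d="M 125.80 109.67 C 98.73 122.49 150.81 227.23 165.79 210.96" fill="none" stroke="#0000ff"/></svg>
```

1 u = 1 mm; y_m = 228.13 − y.

[1] `<path>` regular polygon, #ff8800→engrave S232 F4355: (123.89,105.20) → (138.58,68.55) → (123.04,32.25) → (86.39,17.56) → (50.09,33.10) → (35.40,69.75) → (50.94,106.05) → (87.59,120.74) → (123.89,105.20) (closed)

[2] `<polygon>` regular polygon, #ff8800→engrave S232 F4355: (152.75,181.62) → (152.97,164.62) → (139.82,153.85) → (123.20,157.41) → (115.62,172.63) → (122.79,188.04) → (139.32,192.04) → (152.75,181.62) (closed)

[3] `<path>` cubic bezier, #0000ff→cut S962 F1374: (125.80,118.46) → (118.32,105.38) → (120.81,82.89) → (130.03,56.91) → (142.75,33.35) → (155.75,18.13) → (165.79,17.17)

; Generated by LaserGRBL
G21
G90
G0 X123.89 Y105.20
M3 S232
G1 X138.58 Y68.55 F4355
G1 X123.04 Y32.25
G1 X86.39 Y17.56
G1 X50.09 Y33.10
G1 X35.40 Y69.75
G1 X50.94 Y106.05
G1 X87.59 Y120.74
G1 X123.89 Y105.20
M5
G0 X152.75 Y181.62
M3 S232
G1 X152.97 Y164.62 F4355
G1 X139.82 Y153.85
G1 X123.20 Y157.41
G1 X115.62 Y172.63
G1 X122.79 Y188.04
G1 X139.32 Y192.04
G1 X152.75 Y181.62
M5
G0 X125.80 Y118.46
M3 S962
G1 X118.32 Y105.38 F1374
G1 X120.81 Y82.89
G1 X130.03 Y56.91
G1 X142.75 Y33.35
G1 X155.75 Y18.13
G1 X165.79 Y17.17
M5
G0 X0.00 Y0.00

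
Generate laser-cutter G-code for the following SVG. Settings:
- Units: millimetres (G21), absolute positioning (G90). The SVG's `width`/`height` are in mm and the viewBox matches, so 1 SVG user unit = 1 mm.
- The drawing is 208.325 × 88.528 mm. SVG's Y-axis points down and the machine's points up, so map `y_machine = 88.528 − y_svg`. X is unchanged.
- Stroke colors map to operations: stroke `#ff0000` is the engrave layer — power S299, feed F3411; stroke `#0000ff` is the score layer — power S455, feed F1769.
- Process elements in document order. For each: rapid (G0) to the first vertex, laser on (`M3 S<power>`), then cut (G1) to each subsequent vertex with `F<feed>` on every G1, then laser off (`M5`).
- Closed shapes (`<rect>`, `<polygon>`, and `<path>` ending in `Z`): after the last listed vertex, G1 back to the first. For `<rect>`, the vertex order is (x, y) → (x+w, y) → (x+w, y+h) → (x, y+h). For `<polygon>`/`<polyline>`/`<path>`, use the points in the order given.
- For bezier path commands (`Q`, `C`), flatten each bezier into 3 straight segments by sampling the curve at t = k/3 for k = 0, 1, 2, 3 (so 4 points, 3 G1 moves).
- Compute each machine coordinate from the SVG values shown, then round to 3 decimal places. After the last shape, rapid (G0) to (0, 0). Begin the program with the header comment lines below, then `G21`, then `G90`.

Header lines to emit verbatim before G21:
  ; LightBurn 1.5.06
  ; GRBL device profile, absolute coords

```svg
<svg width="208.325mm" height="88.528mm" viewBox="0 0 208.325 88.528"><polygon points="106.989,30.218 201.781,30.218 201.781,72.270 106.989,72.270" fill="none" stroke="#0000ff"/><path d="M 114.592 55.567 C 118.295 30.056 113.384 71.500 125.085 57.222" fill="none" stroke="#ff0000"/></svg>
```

Since the viewBox matches the mm dimensions, user units are millimetres directly. The only transform is the Y-flip y_m = 88.528 − y_svg.

Shape 1 is a rectangle drawn with `<polygon>`. Its stroke #0000ff means score at S455, F1769. After flipping Y the toolpath is (106.989,58.310) → (201.781,58.310) → (201.781,16.258) → (106.989,16.258) → (106.989,58.310), returning to the start.

Shape 2 is a cubic bezier drawn with `<path>`. Its stroke #ff0000 means engrave at S299, F3411. After flipping Y the toolpath is (114.592,32.961) → (116.358,40.697) → (117.987,31.058) → (125.085,31.306).

; LightBurn 1.5.06
; GRBL device profile, absolute coords
G21
G90
G0 X106.989 Y58.310
M3 S455
G1 X201.781 Y58.310 F1769
G1 X201.781 Y16.258 F1769
G1 X106.989 Y16.258 F1769
G1 X106.989 Y58.310 F1769
M5
G0 X114.592 Y32.961
M3 S299
G1 X116.358 Y40.697 F3411
G1 X117.987 Y31.058 F3411
G1 X125.085 Y31.306 F3411
M5
G0 X0.000 Y0.000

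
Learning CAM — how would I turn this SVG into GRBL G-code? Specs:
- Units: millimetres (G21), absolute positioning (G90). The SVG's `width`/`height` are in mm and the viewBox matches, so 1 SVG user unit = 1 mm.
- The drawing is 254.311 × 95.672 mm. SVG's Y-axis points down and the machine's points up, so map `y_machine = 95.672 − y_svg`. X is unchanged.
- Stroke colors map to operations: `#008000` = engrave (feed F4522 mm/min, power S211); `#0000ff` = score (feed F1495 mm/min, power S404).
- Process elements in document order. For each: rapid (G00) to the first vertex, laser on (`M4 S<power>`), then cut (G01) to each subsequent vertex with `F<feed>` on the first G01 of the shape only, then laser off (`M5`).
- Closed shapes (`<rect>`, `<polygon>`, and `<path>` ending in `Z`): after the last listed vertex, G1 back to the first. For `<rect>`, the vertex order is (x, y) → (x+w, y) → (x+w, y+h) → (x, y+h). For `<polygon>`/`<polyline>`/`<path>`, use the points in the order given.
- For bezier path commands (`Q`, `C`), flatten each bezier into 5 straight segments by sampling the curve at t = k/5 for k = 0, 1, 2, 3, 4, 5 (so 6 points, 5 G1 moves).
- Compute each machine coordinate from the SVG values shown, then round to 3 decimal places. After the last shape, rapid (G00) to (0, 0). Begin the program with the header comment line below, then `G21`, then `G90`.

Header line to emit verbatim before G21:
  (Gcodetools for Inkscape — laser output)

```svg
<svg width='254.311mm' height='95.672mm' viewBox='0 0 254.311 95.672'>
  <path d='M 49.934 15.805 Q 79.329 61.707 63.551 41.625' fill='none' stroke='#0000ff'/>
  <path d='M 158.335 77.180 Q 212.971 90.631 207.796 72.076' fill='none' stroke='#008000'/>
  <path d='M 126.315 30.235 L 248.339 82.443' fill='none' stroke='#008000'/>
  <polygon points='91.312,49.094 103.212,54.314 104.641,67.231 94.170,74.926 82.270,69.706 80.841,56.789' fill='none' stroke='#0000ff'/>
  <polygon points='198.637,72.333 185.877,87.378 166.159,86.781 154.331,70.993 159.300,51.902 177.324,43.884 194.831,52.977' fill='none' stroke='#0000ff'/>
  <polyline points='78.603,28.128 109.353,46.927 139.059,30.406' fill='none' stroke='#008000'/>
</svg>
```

1 u = 1 mm; y_m = 95.672 − y.

[1] `<path>` quadratic bezier, #0000ff→score S404 F1495: (49.934,79.867) → (59.885,64.146) → (66.222,53.703) → (68.946,48.539) → (68.055,48.654) → (63.551,54.047)

[2] `<path>` quadratic bezier, #008000→engrave S211 F4522: (158.335,18.492) → (177.797,14.392) → (192.474,12.852) → (202.366,13.873) → (207.474,17.454) → (207.796,23.596)

[3] `<path>` line segment, #008000→engrave S211 F4522: (126.315,65.437) → (248.339,13.229)

[4] `<polygon>` regular polygon, #0000ff→score S404 F1495: (91.312,46.578) → (103.212,41.358) → (104.641,28.441) → (94.170,20.746) → (82.270,25.966) → (80.841,38.883) → (91.312,46.578) (closed)

[5] `<polygon>` regular polygon, #0000ff→score S404 F1495: (198.637,23.339) → (185.877,8.294) → (166.159,8.891) → (154.331,24.679) → (159.300,43.770) → (177.324,51.788) → (194.831,42.695) → (198.637,23.339) (closed)

[6] `<polyline>` open polyline, #008000→engrave S211 F4522: (78.603,67.544) → (109.353,48.745) → (139.059,65.266)

(Gcodetools for Inkscape — laser output)
G21
G90
G00 X49.934 Y79.867
M4 S404
G01 X59.885 Y64.146 F1495
G01 X66.222 Y53.703
G01 X68.946 Y48.539
G01 X68.055 Y48.654
G01 X63.551 Y54.047
M5
G00 X158.335 Y18.492
M4 S211
G01 X177.797 Y14.392 F4522
G01 X192.474 Y12.852
G01 X202.366 Y13.873
G01 X207.474 Y17.454
G01 X207.796 Y23.596
M5
G00 X126.315 Y65.437
M4 S211
G01 X248.339 Y13.229 F4522
M5
G00 X91.312 Y46.578
M4 S404
G01 X103.212 Y41.358 F1495
G01 X104.641 Y28.441
G01 X94.170 Y20.746
G01 X82.270 Y25.966
G01 X80.841 Y38.883
G01 X91.312 Y46.578
M5
G00 X198.637 Y23.339
M4 S404
G01 X185.877 Y8.294 F1495
G01 X166.159 Y8.891
G01 X154.331 Y24.679
G01 X159.300 Y43.770
G01 X177.324 Y51.788
G01 X194.831 Y42.695
G01 X198.637 Y23.339
M5
G00 X78.603 Y67.544
M4 S211
G01 X109.353 Y48.745 F4522
G01 X139.059 Y65.266
M5
G00 X0.000 Y0.000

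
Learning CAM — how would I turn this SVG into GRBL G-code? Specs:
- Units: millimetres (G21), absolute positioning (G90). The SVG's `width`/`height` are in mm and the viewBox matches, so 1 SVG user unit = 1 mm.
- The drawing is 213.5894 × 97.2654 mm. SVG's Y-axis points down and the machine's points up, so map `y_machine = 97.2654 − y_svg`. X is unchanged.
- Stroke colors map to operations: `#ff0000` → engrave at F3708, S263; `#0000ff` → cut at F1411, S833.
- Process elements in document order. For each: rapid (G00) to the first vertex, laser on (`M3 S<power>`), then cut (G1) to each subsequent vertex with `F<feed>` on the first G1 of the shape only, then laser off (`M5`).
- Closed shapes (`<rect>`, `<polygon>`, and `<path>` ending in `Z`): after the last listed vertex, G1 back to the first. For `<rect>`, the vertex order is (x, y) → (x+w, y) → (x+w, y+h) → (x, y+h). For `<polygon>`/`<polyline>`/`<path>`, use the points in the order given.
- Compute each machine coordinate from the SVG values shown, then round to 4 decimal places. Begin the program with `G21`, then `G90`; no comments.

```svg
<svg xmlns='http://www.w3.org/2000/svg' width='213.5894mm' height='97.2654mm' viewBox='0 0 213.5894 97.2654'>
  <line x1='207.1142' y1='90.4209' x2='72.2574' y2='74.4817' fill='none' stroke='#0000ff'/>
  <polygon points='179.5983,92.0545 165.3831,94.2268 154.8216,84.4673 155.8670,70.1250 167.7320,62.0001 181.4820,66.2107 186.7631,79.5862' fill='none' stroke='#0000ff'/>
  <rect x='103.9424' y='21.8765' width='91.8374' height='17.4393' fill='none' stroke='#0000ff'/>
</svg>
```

G21
G90
G00 X207.1142 Y6.8445
M3 S833
G1 X72.2574 Y22.7837 F1411
M5
G00 X179.5983 Y5.2109
M3 S833
G1 X165.3831 Y3.0386 F1411
G1 X154.8216 Y12.7981
G1 X155.8670 Y27.1404
G1 X167.7320 Y35.2653
G1 X181.4820 Y31.0547
G1 X186.7631 Y17.6792
G1 X179.5983 Y5.2109
M5
G00 X103.9424 Y75.3889
M3 S833
G1 X195.7798 Y75.3889 F1411
G1 X195.7798 Y57.9496
G1 X103.9424 Y57.9496
G1 X103.9424 Y75.3889
M5

Since the viewBox matches the mm dimensions, user units are millimetres directly. The only transform is the Y-flip y_m = 97.2654 − y_svg.

Shape 1 is a line segment drawn with `<line>`. Its stroke #0000ff means cut at S833, F1411. After flipping Y the toolpath is (207.1142,6.8445) → (72.2574,22.7837).

Shape 2 is a regular polygon drawn with `<polygon>`. Its stroke #0000ff means cut at S833, F1411. After flipping Y the toolpath is (179.5983,5.2109) → (165.3831,3.0386) → (154.8216,12.7981) → (155.8670,27.1404) → (167.7320,35.2653) → (181.4820,31.0547) → (186.7631,17.6792) → (179.5983,5.2109), returning to the start.

Shape 3 is a rectangle drawn with `<rect>`. Its stroke #0000ff means cut at S833, F1411. After flipping Y the toolpath is (103.9424,75.3889) → (195.7798,75.3889) → (195.7798,57.9496) → (103.9424,57.9496) → (103.9424,75.3889), returning to the start.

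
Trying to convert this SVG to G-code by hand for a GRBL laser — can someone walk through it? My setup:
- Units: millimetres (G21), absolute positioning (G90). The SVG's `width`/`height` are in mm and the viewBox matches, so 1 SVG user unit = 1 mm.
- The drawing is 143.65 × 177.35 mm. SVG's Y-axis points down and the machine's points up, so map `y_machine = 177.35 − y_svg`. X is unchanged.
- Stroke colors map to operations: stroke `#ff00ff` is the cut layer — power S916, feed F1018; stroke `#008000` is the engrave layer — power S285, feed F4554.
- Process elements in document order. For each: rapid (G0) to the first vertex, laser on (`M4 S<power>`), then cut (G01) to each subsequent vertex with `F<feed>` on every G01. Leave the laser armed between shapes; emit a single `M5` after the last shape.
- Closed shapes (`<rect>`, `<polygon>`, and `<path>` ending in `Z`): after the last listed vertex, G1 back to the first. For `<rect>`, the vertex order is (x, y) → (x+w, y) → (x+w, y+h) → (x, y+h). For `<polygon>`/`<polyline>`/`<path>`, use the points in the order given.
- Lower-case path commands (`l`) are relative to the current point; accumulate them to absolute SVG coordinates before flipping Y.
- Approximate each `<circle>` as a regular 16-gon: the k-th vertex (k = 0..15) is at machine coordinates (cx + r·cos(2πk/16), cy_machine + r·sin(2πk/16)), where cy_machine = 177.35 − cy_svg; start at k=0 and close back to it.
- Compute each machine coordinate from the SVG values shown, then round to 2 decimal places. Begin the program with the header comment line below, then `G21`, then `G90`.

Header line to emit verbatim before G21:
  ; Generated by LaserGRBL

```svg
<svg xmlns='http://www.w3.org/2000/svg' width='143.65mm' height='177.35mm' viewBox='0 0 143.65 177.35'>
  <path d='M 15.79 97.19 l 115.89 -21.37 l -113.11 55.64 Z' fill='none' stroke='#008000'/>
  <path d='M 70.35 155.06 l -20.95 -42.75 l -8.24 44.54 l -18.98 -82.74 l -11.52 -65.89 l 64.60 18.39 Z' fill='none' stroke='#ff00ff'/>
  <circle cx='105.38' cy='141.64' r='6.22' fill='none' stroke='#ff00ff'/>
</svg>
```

; Generated by LaserGRBL
G21
G90
G0 X15.79 Y80.16
M4 S285
G01 X131.68 Y101.53 F4554
G01 X18.57 Y45.89 F4554
G01 X15.79 Y80.16 F4554
G0 X70.35 Y22.29
M4 S916
G01 X49.40 Y65.04 F1018
G01 X41.16 Y20.50 F1018
G01 X22.18 Y103.24 F1018
G01 X10.66 Y169.13 F1018
G01 X75.26 Y150.74 F1018
G01 X70.35 Y22.29 F1018
G0 X111.60 Y35.71
M4 S916
G01 X111.13 Y38.09 F1018
G01 X109.78 Y40.11 F1018
G01 X107.76 Y41.46 F1018
G01 X105.38 Y41.93 F1018
G01 X103.00 Y41.46 F1018
G01 X100.98 Y40.11 F1018
G01 X99.63 Y38.09 F1018
G01 X99.16 Y35.71 F1018
G01 X99.63 Y33.33 F1018
G01 X100.98 Y31.31 F1018
G01 X103.00 Y29.96 F1018
G01 X105.38 Y29.49 F1018
G01 X107.76 Y29.96 F1018
G01 X109.78 Y31.31 F1018
G01 X111.13 Y33.33 F1018
G01 X111.60 Y35.71 F1018
M5

Since the viewBox matches the mm dimensions, user units are millimetres directly. The only transform is the Y-flip y_m = 177.35 − y_svg.

Shape 1 is a closed polygon drawn with `<path>`. Its stroke #008000 means engrave at S285, F4554. After flipping Y the toolpath is (15.79,80.16) → (131.68,101.53) → (18.57,45.89) → (15.79,80.16), returning to the start.

Shape 2 is a closed polygon drawn with `<path>`. Its stroke #ff00ff means cut at S916, F1018. After flipping Y the toolpath is (70.35,22.29) → (49.40,65.04) → (41.16,20.50) → (22.18,103.24) → (10.66,169.13) → (75.26,150.74) → (70.35,22.29), returning to the start.

Shape 3 is a circle drawn with `<circle>`. Its stroke #ff00ff means cut at S916, F1018. After flipping Y the toolpath is (111.60,35.71) → (111.13,38.09) → (109.78,40.11) → (107.76,41.46) → (105.38,41.93) → (103.00,41.46) → (100.98,40.11) → (99.63,38.09) → (99.16,35.71) → (99.63,33.33) → (100.98,31.31) → (103.00,29.96) → (105.38,29.49) → (107.76,29.96) → (109.78,31.31) → (111.13,33.33) → (111.60,35.71), returning to the start.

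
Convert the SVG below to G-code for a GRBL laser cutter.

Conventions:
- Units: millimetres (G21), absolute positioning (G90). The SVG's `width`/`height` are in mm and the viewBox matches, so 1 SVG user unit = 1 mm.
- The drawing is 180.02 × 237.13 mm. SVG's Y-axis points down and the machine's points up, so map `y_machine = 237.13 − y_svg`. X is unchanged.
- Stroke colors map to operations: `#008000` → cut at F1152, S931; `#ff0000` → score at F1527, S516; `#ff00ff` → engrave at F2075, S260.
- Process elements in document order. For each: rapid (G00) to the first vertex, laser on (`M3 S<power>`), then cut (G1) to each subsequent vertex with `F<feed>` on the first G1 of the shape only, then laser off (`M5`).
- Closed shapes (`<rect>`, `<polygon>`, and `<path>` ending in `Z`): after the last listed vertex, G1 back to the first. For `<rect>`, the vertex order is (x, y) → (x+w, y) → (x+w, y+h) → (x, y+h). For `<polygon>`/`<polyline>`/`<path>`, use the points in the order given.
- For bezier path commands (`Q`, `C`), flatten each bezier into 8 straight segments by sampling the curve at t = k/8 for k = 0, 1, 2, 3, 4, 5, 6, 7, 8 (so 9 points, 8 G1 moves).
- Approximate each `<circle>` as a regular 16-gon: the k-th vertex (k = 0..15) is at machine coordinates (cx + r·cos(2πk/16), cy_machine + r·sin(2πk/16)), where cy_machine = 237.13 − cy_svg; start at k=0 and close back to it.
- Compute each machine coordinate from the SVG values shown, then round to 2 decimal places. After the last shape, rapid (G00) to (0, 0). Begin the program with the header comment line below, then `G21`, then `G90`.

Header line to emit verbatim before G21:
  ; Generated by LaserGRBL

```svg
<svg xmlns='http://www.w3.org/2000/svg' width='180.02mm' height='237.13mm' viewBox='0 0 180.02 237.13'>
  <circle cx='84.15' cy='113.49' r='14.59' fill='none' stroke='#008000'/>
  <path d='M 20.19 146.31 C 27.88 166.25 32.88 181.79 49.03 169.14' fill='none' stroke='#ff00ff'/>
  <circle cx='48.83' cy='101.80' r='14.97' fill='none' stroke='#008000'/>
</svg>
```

1 u = 1 mm; y_m = 237.13 − y.

[1] `<circle>` circle, #008000→cut S931 F1152: (98.74,123.64) → (97.63,129.22) → (94.47,133.96) → (89.73,137.12) → (84.15,138.23) → (78.57,137.12) → (73.83,133.96) → (70.67,129.22) → (69.56,123.64) → (70.67,118.06) → (73.83,113.32) → (78.57,110.16) → (84.15,109.05) → (89.73,110.16) → (94.47,113.32) → (97.63,118.06) → (98.74,123.64) (closed)

[2] `<path>` cubic bezier, #ff00ff→engrave S260 F2075: (20.19,90.82) → (22.97,83.60) → (25.67,77.06) → (28.44,71.50) → (31.44,67.18) → (34.84,64.40) → (38.79,63.42) → (43.47,64.52) → (49.03,67.99)

[3] `<circle>` circle, #008000→cut S931 F1152: (63.80,135.33) → (62.66,141.06) → (59.42,145.92) → (54.56,149.16) → (48.83,150.30) → (43.10,149.16) → (38.24,145.92) → (35.00,141.06) → (33.86,135.33) → (35.00,129.60) → (38.24,124.74) → (43.10,121.50) → (48.83,120.36) → (54.56,121.50) → (59.42,124.74) → (62.66,129.60) → (63.80,135.33) (closed)

; Generated by LaserGRBL
G21
G90
G00 X98.74 Y123.64
M3 S931
G1 X97.63 Y129.22 F1152
G1 X94.47 Y133.96
G1 X89.73 Y137.12
G1 X84.15 Y138.23
G1 X78.57 Y137.12
G1 X73.83 Y133.96
G1 X70.67 Y129.22
G1 X69.56 Y123.64
G1 X70.67 Y118.06
G1 X73.83 Y113.32
G1 X78.57 Y110.16
G1 X84.15 Y109.05
G1 X89.73 Y110.16
G1 X94.47 Y113.32
G1 X97.63 Y118.06
G1 X98.74 Y123.64
M5
G00 X20.19 Y90.82
M3 S260
G1 X22.97 Y83.60 F2075
G1 X25.67 Y77.06
G1 X28.44 Y71.50
G1 X31.44 Y67.18
G1 X34.84 Y64.40
G1 X38.79 Y63.42
G1 X43.47 Y64.52
G1 X49.03 Y67.99
M5
G00 X63.80 Y135.33
M3 S931
G1 X62.66 Y141.06 F1152
G1 X59.42 Y145.92
G1 X54.56 Y149.16
G1 X48.83 Y150.30
G1 X43.10 Y149.16
G1 X38.24 Y145.92
G1 X35.00 Y141.06
G1 X33.86 Y135.33
G1 X35.00 Y129.60
G1 X38.24 Y124.74
G1 X43.10 Y121.50
G1 X48.83 Y120.36
G1 X54.56 Y121.50
G1 X59.42 Y124.74
G1 X62.66 Y129.60
G1 X63.80 Y135.33
M5
G00 X0.00 Y0.00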